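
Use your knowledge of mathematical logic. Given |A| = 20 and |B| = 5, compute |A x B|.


The Cartesian product A x B contains all ordered pairs (a, b).
|A x B| = |A| * |B| = 20 * 5 = 100

100


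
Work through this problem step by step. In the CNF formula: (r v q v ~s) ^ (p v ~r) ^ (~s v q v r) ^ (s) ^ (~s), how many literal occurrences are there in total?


Counting literals in each clause:
Clause 1: 3 literal(s)
Clause 2: 2 literal(s)
Clause 3: 3 literal(s)
Clause 4: 1 literal(s)
Clause 5: 1 literal(s)
Total = 10

10


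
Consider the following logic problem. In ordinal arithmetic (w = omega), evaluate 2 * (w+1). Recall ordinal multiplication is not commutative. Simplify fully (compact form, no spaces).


Compute 2 * (w+1).
Ordinal * is associative and left-distributive over +, but NOT commutative; for finite n>1, n*w = w but w*n stays w*n.
By left-distributivity: 2 * (w+1) = 2*w + 2*1 = w + 2 = w+2.
Result = w+2

w+2


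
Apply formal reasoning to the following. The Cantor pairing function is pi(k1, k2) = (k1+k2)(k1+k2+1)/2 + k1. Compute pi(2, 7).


k1 + k2 = 9
(k1+k2)(k1+k2+1)/2 = 9 * 10 / 2 = 45
pi = 45 + 2 = 47

47


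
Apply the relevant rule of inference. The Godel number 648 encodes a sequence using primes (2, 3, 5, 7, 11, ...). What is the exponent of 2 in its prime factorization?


Factorize 648 by dividing by 2 repeatedly.
Division steps: 2 divides 648 exactly 3 time(s).
Exponent of 2 = 3

3


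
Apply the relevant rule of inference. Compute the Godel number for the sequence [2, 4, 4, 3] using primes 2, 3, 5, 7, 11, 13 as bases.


Encode each element as an exponent of the corresponding prime:
  2^2 = 4
  3^4 = 81
  5^4 = 625
  7^3 = 343
Product = 4 * 81 * 625 * 343 = 69457500

69457500


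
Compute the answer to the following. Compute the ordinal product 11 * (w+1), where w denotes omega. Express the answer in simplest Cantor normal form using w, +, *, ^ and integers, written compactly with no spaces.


Compute 11 * (w+1).
Ordinal * is associative and left-distributive over +, but NOT commutative; for finite n>1, n*w = w but w*n stays w*n.
By left-distributivity: 11 * (w+1) = 11*w + 11*1 = w + 11 = w+11.
Result = w+11

w+11


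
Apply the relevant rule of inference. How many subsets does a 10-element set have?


The power set of a set with n elements has 2^n elements.
|P(S)| = 2^10 = 1024

1024


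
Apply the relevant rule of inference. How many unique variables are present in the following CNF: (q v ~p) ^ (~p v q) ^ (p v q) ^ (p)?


Identify each variable that appears in the formula.
Variables found: p, q
Count = 2

2


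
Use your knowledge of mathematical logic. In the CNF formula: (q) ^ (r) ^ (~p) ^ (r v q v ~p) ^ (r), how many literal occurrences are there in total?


Counting literals in each clause:
Clause 1: 1 literal(s)
Clause 2: 1 literal(s)
Clause 3: 1 literal(s)
Clause 4: 3 literal(s)
Clause 5: 1 literal(s)
Total = 7

7


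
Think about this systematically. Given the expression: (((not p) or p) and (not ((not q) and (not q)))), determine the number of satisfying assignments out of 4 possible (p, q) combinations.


Check all 4 assignments:
p=0, q=0: 0
p=0, q=1: 1
p=1, q=0: 0
p=1, q=1: 1
Count of True = 2

2


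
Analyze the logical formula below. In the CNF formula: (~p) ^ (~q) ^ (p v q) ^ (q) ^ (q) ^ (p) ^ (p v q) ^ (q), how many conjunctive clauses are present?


A CNF formula is a conjunction of clauses.
Clauses are separated by ^.
Counting the conjuncts: 8 clauses.

8


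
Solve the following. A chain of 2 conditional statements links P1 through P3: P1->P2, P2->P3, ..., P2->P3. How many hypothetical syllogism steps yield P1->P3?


With 2 implications in a chain connecting 3 propositions:
P1->P2, P2->P3, ..., P2->P3
Steps needed = (number of implications) - 1 = 2 - 1 = 1

1


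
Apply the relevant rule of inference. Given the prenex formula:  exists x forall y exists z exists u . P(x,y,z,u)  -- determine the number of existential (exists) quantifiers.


Quantifier prefix: exists x forall y exists z exists u
Mark each quantifier type:
  E U E E
Universal count = 1, Existential count = 3
Asked for existential (exists) quantifiers: 3

3


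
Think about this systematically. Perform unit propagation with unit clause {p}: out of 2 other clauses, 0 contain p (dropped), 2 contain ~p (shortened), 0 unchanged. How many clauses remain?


Satisfied (removed): 0
Shortened (remain): 2
Unchanged (remain): 0
Remaining = 2 + 0 = 2

2


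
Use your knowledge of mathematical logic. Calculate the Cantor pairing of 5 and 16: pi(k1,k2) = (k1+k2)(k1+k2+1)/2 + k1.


k1 + k2 = 21
(k1+k2)(k1+k2+1)/2 = 21 * 22 / 2 = 231
pi = 231 + 5 = 236

236


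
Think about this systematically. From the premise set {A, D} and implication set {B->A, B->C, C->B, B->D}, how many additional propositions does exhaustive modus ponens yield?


Initial facts: {A, D}
Apply modus ponens to closure:
  (no implication fires)
Final known: {A, D}
New propositions: {(none)}
Count = 0

0


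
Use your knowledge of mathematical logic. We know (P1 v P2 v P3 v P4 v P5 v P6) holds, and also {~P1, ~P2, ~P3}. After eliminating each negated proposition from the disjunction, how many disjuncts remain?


Original disjuncts (6): P1, P2, P3, P4, P5, P6
Negated (eliminate): ~P1, ~P2, ~P3
Remaining disjuncts: P4, P5, P6
Count = 6 - 3 = 3

3


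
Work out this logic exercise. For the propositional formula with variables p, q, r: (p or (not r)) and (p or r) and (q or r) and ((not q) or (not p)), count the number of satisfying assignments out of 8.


Evaluate all 8 assignments for p, q, r:
p=0, q=0, r=0: 0
p=0, q=0, r=1: 0
p=0, q=1, r=0: 0
p=0, q=1, r=1: 0
p=1, q=0, r=0: 0
p=1, q=0, r=1: 1
p=1, q=1, r=0: 0
p=1, q=1, r=1: 0
Satisfying count = 1

1


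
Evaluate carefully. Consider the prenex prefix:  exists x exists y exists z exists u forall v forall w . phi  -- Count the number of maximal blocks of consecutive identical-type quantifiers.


Quantifier-type sequence: E E E E A A  (A=forall, E=exists)
Group into maximal same-type runs:
  Ex4 | Ax2
Number of blocks = 2

2


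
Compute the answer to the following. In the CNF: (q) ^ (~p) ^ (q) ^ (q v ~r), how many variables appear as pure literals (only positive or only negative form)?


Check each variable for pure literal status:
p: pure negative
q: pure positive
r: pure negative
Pure literal count = 3

3


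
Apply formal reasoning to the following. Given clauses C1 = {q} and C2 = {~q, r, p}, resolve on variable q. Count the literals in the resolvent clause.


Remove q from C1 and ~q from C2.
C1 remainder: {}
C2 remainder: {r, p}
Union (resolvent): {p, r}
Resolvent has 2 literal(s).

2


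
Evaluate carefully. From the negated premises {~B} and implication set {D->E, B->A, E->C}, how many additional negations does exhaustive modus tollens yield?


Initial negated facts: {~B}
Apply modus tollens to closure:
  (no implication fires)
Final negated: {~B}
New negations: {(none)}
Count = 0

0


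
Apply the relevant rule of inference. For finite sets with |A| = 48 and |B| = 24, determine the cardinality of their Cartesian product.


The Cartesian product A x B contains all ordered pairs (a, b).
|A x B| = |A| * |B| = 48 * 24 = 1152

1152


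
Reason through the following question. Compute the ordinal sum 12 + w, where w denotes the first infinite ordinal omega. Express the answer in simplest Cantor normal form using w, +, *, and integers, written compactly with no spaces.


Compute 12 + w.
Ordinal + is associative but NOT commutative; for finite n>0, n + w = w but w + n stays w+n.
Any finite left addend is absorbed by w on the right: 12 + w = w.
Result = w

w


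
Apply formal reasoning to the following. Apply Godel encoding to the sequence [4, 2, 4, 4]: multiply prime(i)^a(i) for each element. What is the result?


Encode each element as an exponent of the corresponding prime:
  2^4 = 16
  3^2 = 9
  5^4 = 625
  7^4 = 2401
Product = 16 * 9 * 625 * 2401 = 216090000

216090000


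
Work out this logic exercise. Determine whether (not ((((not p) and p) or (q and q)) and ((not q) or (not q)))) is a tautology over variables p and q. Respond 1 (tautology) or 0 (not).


Check all 4 assignments:
p=0, q=0: 1
p=0, q=1: 1
p=1, q=0: 1
p=1, q=1: 1
Satisfying count = 4/4.
Tautology iff count = 4: yes.

1


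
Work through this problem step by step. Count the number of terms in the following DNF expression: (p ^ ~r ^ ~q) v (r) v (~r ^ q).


A DNF formula is a disjunction of terms (conjunctions).
Terms are separated by v.
Counting the disjuncts: 3 terms.

3


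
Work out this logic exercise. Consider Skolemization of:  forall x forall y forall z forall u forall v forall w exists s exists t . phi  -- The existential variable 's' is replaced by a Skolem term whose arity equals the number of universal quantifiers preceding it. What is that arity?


Quantifier prefix: forall x forall y forall z forall u forall v forall w exists s exists t
's' is existentially quantified at position 7.
Universal variables preceding it: x, y, z, u, v, w
Skolem function arity = 6

6


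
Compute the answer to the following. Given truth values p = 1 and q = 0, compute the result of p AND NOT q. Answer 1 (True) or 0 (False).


p = 1, q = 0
Operation: p AND NOT q
Evaluate: 1 AND NOT 0 = 1

1


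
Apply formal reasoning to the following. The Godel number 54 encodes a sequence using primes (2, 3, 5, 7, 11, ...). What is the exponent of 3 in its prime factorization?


Factorize 54 by dividing by 3 repeatedly.
Division steps: 3 divides 54 exactly 3 time(s).
Exponent of 3 = 3

3


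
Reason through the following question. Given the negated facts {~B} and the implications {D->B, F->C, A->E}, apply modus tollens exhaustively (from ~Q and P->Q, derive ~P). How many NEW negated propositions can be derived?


Initial negated facts: {~B}
Apply modus tollens to closure:
  ~B and D->B  =>  ~D
Final negated: {~B, ~D}
New negations: {~D}
Count = 1

1


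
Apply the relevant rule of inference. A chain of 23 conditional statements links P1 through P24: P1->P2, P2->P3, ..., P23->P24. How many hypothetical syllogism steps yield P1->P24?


With 23 implications in a chain connecting 24 propositions:
P1->P2, P2->P3, ..., P23->P24
Steps needed = (number of implications) - 1 = 23 - 1 = 22

22


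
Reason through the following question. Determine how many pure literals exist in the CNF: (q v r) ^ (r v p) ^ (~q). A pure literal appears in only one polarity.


Check each variable for pure literal status:
p: pure positive
q: mixed (not pure)
r: pure positive
Pure literal count = 2

2


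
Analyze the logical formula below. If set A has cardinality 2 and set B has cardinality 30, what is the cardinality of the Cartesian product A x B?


The Cartesian product A x B contains all ordered pairs (a, b).
|A x B| = |A| * |B| = 2 * 30 = 60

60


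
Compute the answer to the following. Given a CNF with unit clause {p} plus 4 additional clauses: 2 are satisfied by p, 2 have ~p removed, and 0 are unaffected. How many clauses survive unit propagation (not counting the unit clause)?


Satisfied (removed): 2
Shortened (remain): 2
Unchanged (remain): 0
Remaining = 2 + 0 = 2

2


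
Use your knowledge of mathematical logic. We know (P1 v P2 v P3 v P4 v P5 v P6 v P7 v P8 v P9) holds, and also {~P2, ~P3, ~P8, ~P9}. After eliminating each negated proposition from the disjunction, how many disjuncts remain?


Original disjuncts (9): P1, P2, P3, P4, P5, P6, P7, P8, P9
Negated (eliminate): ~P2, ~P3, ~P8, ~P9
Remaining disjuncts: P1, P4, P5, P6, P7
Count = 9 - 4 = 5

5


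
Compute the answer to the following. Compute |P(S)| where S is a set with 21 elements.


The power set of a set with n elements has 2^n elements.
|P(S)| = 2^21 = 2097152

2097152


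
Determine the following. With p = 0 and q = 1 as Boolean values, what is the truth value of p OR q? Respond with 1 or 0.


p = 0, q = 1
Operation: p OR q
Evaluate: 0 OR 1 = 1

1


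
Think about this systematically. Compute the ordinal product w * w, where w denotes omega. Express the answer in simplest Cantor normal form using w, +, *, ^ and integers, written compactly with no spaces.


Compute w * w.
Ordinal * is associative and left-distributive over +, but NOT commutative; for finite n>1, n*w = w but w*n stays w*n.
w * w = w^2 by definition.
Result = w^2

w^2


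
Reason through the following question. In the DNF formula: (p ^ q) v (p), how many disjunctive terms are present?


A DNF formula is a disjunction of terms (conjunctions).
Terms are separated by v.
Counting the disjuncts: 2 terms.

2


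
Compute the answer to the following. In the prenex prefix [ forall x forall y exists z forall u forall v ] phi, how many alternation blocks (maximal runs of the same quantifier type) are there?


Quantifier-type sequence: A A E A A  (A=forall, E=exists)
Group into maximal same-type runs:
  Ax2 | Ex1 | Ax2
Number of blocks = 3

3


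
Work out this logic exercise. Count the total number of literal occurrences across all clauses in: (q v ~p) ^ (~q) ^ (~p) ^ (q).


Counting literals in each clause:
Clause 1: 2 literal(s)
Clause 2: 1 literal(s)
Clause 3: 1 literal(s)
Clause 4: 1 literal(s)
Total = 5

5


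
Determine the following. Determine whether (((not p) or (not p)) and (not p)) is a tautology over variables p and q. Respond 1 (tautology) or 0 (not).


Check all 4 assignments:
p=0, q=0: 1
p=0, q=1: 1
p=1, q=0: 0
p=1, q=1: 0
Satisfying count = 2/4.
Tautology iff count = 4: no.

0


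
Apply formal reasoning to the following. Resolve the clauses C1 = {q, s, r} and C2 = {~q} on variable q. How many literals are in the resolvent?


Remove q from C1 and ~q from C2.
C1 remainder: {s, r}
C2 remainder: {}
Union (resolvent): {r, s}
Resolvent has 2 literal(s).

2


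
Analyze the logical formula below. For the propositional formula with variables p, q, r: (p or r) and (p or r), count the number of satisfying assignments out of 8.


Evaluate all 8 assignments for p, q, r:
p=0, q=0, r=0: 0
p=0, q=0, r=1: 1
p=0, q=1, r=0: 0
p=0, q=1, r=1: 1
p=1, q=0, r=0: 1
p=1, q=0, r=1: 1
p=1, q=1, r=0: 1
p=1, q=1, r=1: 1
Satisfying count = 6

6


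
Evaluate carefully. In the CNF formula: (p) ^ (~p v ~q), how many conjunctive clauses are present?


A CNF formula is a conjunction of clauses.
Clauses are separated by ^.
Counting the conjuncts: 2 clauses.

2


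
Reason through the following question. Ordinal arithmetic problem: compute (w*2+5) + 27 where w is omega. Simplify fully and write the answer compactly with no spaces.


Compute (w*2+5) + 27.
Ordinal + is associative but NOT commutative; for finite n>0, n + w = w but w + n stays w+n.
By associativity: (w*2+5) + 27 = w*2 + (5+27) = w*2+32.
Result = w*2+32

w*2+32


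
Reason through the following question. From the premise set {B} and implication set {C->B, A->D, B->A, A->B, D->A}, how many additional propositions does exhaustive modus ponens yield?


Initial facts: {B}
Apply modus ponens to closure:
  B and B->A  =>  A
  A and A->D  =>  D
Final known: {A, B, D}
New propositions: {A, D}
Count = 2

2


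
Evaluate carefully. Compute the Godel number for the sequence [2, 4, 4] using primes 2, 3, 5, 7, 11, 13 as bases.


Encode each element as an exponent of the corresponding prime:
  2^2 = 4
  3^4 = 81
  5^4 = 625
Product = 4 * 81 * 625 = 202500

202500


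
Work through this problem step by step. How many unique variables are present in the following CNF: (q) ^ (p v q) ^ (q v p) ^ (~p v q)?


Identify each variable that appears in the formula.
Variables found: p, q
Count = 2

2


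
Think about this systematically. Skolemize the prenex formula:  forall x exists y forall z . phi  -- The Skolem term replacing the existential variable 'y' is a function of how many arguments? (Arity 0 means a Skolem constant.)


Quantifier prefix: forall x exists y forall z
'y' is existentially quantified at position 2.
Universal variables preceding it: x
Skolem function arity = 1

1


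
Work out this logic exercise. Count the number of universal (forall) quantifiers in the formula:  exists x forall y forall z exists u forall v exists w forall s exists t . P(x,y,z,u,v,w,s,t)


Quantifier prefix: exists x forall y forall z exists u forall v exists w forall s exists t
Mark each quantifier type:
  E U U E U E U E
Universal count = 4, Existential count = 4
Asked for universal (forall) quantifiers: 4

4


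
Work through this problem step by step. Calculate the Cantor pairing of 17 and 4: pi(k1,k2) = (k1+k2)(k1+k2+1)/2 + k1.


k1 + k2 = 21
(k1+k2)(k1+k2+1)/2 = 21 * 22 / 2 = 231
pi = 231 + 17 = 248

248


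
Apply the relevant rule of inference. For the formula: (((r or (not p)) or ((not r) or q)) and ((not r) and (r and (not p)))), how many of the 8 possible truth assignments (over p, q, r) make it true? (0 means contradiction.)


Check all 8 assignments:
p=0, q=0, r=0: 0
p=0, q=0, r=1: 0
p=0, q=1, r=0: 0
p=0, q=1, r=1: 0
p=1, q=0, r=0: 0
p=1, q=0, r=1: 0
p=1, q=1, r=0: 0
p=1, q=1, r=1: 0
Count of True = 0

0


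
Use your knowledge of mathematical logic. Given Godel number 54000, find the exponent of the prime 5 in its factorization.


Factorize 54000 by dividing by 5 repeatedly.
Division steps: 5 divides 54000 exactly 3 time(s).
Exponent of 5 = 3

3


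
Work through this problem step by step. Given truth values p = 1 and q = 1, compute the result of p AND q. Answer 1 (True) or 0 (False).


p = 1, q = 1
Operation: p AND q
Evaluate: 1 AND 1 = 1

1


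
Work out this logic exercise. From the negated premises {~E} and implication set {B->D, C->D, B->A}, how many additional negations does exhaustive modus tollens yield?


Initial negated facts: {~E}
Apply modus tollens to closure:
  (no implication fires)
Final negated: {~E}
New negations: {(none)}
Count = 0

0


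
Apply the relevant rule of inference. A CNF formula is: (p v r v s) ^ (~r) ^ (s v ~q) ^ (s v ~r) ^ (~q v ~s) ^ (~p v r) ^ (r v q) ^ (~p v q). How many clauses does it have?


A CNF formula is a conjunction of clauses.
Clauses are separated by ^.
Counting the conjuncts: 8 clauses.

8


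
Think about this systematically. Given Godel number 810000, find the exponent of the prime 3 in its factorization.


Factorize 810000 by dividing by 3 repeatedly.
Division steps: 3 divides 810000 exactly 4 time(s).
Exponent of 3 = 4

4


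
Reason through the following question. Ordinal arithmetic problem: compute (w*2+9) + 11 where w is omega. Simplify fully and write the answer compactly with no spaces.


Compute (w*2+9) + 11.
Ordinal + is associative but NOT commutative; for finite n>0, n + w = w but w + n stays w+n.
By associativity: (w*2+9) + 11 = w*2 + (9+11) = w*2+20.
Result = w*2+20

w*2+20


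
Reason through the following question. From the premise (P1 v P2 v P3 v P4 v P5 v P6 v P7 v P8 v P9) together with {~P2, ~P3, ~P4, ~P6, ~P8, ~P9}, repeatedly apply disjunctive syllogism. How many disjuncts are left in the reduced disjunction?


Original disjuncts (9): P1, P2, P3, P4, P5, P6, P7, P8, P9
Negated (eliminate): ~P2, ~P3, ~P4, ~P6, ~P8, ~P9
Remaining disjuncts: P1, P5, P7
Count = 9 - 6 = 3

3


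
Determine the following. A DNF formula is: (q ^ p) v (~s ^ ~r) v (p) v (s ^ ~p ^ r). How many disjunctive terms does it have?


A DNF formula is a disjunction of terms (conjunctions).
Terms are separated by v.
Counting the disjuncts: 4 terms.

4


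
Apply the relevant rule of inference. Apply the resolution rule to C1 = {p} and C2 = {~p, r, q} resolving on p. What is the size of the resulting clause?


Remove p from C1 and ~p from C2.
C1 remainder: {}
C2 remainder: {r, q}
Union (resolvent): {q, r}
Resolvent has 2 literal(s).

2


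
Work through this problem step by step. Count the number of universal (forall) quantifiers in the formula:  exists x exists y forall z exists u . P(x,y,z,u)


Quantifier prefix: exists x exists y forall z exists u
Mark each quantifier type:
  E E U E
Universal count = 1, Existential count = 3
Asked for universal (forall) quantifiers: 1

1


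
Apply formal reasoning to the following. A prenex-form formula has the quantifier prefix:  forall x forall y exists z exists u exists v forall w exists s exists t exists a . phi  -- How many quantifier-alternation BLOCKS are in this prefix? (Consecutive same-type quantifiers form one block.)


Quantifier-type sequence: A A E E E A E E E  (A=forall, E=exists)
Group into maximal same-type runs:
  Ax2 | Ex3 | Ax1 | Ex3
Number of blocks = 4

4


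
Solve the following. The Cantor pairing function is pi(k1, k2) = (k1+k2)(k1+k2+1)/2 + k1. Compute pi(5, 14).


k1 + k2 = 19
(k1+k2)(k1+k2+1)/2 = 19 * 20 / 2 = 190
pi = 190 + 5 = 195

195


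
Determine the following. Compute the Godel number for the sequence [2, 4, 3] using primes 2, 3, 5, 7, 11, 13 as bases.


Encode each element as an exponent of the corresponding prime:
  2^2 = 4
  3^4 = 81
  5^3 = 125
Product = 4 * 81 * 125 = 40500

40500


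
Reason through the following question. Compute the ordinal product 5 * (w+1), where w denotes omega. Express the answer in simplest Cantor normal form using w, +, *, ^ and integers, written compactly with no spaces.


Compute 5 * (w+1).
Ordinal * is associative and left-distributive over +, but NOT commutative; for finite n>1, n*w = w but w*n stays w*n.
By left-distributivity: 5 * (w+1) = 5*w + 5*1 = w + 5 = w+5.
Result = w+5

w+5


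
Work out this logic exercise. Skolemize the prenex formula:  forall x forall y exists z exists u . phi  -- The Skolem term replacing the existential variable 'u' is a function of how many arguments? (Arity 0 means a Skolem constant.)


Quantifier prefix: forall x forall y exists z exists u
'u' is existentially quantified at position 4.
Universal variables preceding it: x, y
Skolem function arity = 2

2


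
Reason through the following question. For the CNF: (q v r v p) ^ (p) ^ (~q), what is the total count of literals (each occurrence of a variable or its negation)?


Counting literals in each clause:
Clause 1: 3 literal(s)
Clause 2: 1 literal(s)
Clause 3: 1 literal(s)
Total = 5

5


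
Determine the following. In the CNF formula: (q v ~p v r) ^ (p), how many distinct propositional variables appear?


Identify each variable that appears in the formula.
Variables found: p, q, r
Count = 3

3


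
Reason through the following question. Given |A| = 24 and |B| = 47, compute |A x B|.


The Cartesian product A x B contains all ordered pairs (a, b).
|A x B| = |A| * |B| = 24 * 47 = 1128

1128


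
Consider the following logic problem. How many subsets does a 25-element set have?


The power set of a set with n elements has 2^n elements.
|P(S)| = 2^25 = 33554432

33554432


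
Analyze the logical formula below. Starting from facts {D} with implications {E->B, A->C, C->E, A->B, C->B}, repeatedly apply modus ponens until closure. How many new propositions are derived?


Initial facts: {D}
Apply modus ponens to closure:
  (no implication fires)
Final known: {D}
New propositions: {(none)}
Count = 0

0


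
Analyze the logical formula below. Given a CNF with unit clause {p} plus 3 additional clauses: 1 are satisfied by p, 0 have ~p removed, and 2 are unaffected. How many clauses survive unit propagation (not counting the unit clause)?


Satisfied (removed): 1
Shortened (remain): 0
Unchanged (remain): 2
Remaining = 0 + 2 = 2

2


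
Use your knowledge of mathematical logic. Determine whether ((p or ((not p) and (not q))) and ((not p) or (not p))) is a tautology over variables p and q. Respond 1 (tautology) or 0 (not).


Check all 4 assignments:
p=0, q=0: 1
p=0, q=1: 0
p=1, q=0: 0
p=1, q=1: 0
Satisfying count = 1/4.
Tautology iff count = 4: no.

0


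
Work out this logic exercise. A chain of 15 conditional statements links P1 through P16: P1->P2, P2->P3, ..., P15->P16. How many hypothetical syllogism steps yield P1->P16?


With 15 implications in a chain connecting 16 propositions:
P1->P2, P2->P3, ..., P15->P16
Steps needed = (number of implications) - 1 = 15 - 1 = 14

14


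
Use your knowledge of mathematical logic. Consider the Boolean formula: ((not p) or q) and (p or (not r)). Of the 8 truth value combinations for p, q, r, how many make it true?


Evaluate all 8 assignments for p, q, r:
p=0, q=0, r=0: 1
p=0, q=0, r=1: 0
p=0, q=1, r=0: 1
p=0, q=1, r=1: 0
p=1, q=0, r=0: 0
p=1, q=0, r=1: 0
p=1, q=1, r=0: 1
p=1, q=1, r=1: 1
Satisfying count = 4

4


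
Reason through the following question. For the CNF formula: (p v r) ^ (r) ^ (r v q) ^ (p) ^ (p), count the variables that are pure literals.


Check each variable for pure literal status:
p: pure positive
q: pure positive
r: pure positive
Pure literal count = 3

3


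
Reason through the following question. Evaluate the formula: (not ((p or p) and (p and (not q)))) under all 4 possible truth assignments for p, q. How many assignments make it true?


Check all 4 assignments:
p=0, q=0: 1
p=0, q=1: 1
p=1, q=0: 0
p=1, q=1: 1
Count of True = 3

3


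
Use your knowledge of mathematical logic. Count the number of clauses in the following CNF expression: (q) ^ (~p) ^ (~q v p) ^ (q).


A CNF formula is a conjunction of clauses.
Clauses are separated by ^.
Counting the conjuncts: 4 clauses.

4


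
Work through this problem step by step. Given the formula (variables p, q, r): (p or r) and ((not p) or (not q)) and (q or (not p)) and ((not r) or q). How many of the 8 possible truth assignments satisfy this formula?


Evaluate all 8 assignments for p, q, r:
p=0, q=0, r=0: 0
p=0, q=0, r=1: 0
p=0, q=1, r=0: 0
p=0, q=1, r=1: 1
p=1, q=0, r=0: 0
p=1, q=0, r=1: 0
p=1, q=1, r=0: 0
p=1, q=1, r=1: 0
Satisfying count = 1

1


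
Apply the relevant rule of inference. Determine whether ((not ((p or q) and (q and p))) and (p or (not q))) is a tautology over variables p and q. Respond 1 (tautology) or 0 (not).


Check all 4 assignments:
p=0, q=0: 1
p=0, q=1: 0
p=1, q=0: 1
p=1, q=1: 0
Satisfying count = 2/4.
Tautology iff count = 4: no.

0


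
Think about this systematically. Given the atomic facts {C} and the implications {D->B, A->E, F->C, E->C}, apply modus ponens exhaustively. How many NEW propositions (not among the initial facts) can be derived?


Initial facts: {C}
Apply modus ponens to closure:
  (no implication fires)
Final known: {C}
New propositions: {(none)}
Count = 0

0


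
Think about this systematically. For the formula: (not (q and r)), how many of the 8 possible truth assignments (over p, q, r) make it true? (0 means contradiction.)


Check all 8 assignments:
p=0, q=0, r=0: 1
p=0, q=0, r=1: 1
p=0, q=1, r=0: 1
p=0, q=1, r=1: 0
p=1, q=0, r=0: 1
p=1, q=0, r=1: 1
p=1, q=1, r=0: 1
p=1, q=1, r=1: 0
Count of True = 6

6


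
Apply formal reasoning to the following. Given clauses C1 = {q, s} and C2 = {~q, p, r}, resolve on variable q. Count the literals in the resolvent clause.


Remove q from C1 and ~q from C2.
C1 remainder: {s}
C2 remainder: {p, r}
Union (resolvent): {p, r, s}
Resolvent has 3 literal(s).

3


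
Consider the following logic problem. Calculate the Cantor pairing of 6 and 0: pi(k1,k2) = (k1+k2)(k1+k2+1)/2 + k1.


k1 + k2 = 6
(k1+k2)(k1+k2+1)/2 = 6 * 7 / 2 = 21
pi = 21 + 6 = 27

27


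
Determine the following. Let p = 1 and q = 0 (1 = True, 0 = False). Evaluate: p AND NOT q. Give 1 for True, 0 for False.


p = 1, q = 0
Operation: p AND NOT q
Evaluate: 1 AND NOT 0 = 1

1


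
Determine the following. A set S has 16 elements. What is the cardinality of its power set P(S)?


The power set of a set with n elements has 2^n elements.
|P(S)| = 2^16 = 65536

65536


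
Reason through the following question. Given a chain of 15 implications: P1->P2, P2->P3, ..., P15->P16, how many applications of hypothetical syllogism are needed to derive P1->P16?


With 15 implications in a chain connecting 16 propositions:
P1->P2, P2->P3, ..., P15->P16
Steps needed = (number of implications) - 1 = 15 - 1 = 14

14


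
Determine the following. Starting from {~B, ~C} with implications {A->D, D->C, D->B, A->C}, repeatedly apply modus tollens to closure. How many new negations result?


Initial negated facts: {~B, ~C}
Apply modus tollens to closure:
  ~C and D->C  =>  ~D
  ~C and A->C  =>  ~A
Final negated: {~A, ~B, ~C, ~D}
New negations: {~A, ~D}
Count = 2

2


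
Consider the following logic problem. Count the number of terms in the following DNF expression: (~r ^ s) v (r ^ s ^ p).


A DNF formula is a disjunction of terms (conjunctions).
Terms are separated by v.
Counting the disjuncts: 2 terms.

2


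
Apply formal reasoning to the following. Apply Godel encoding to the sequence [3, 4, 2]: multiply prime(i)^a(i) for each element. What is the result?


Encode each element as an exponent of the corresponding prime:
  2^3 = 8
  3^4 = 81
  5^2 = 25
Product = 8 * 81 * 25 = 16200

16200


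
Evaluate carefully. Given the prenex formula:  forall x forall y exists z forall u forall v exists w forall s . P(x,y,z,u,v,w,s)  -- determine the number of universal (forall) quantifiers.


Quantifier prefix: forall x forall y exists z forall u forall v exists w forall s
Mark each quantifier type:
  U U E U U E U
Universal count = 5, Existential count = 2
Asked for universal (forall) quantifiers: 5

5


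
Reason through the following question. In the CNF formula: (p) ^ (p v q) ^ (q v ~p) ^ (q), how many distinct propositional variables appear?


Identify each variable that appears in the formula.
Variables found: p, q
Count = 2

2


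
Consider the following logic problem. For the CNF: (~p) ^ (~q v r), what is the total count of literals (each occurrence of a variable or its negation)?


Counting literals in each clause:
Clause 1: 1 literal(s)
Clause 2: 2 literal(s)
Total = 3

3


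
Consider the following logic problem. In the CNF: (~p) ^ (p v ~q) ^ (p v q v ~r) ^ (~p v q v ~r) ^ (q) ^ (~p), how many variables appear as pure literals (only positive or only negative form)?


Check each variable for pure literal status:
p: mixed (not pure)
q: mixed (not pure)
r: pure negative
Pure literal count = 1

1


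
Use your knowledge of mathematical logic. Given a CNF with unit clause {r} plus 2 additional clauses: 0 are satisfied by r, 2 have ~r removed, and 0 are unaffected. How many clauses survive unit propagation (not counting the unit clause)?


Satisfied (removed): 0
Shortened (remain): 2
Unchanged (remain): 0
Remaining = 2 + 0 = 2

2


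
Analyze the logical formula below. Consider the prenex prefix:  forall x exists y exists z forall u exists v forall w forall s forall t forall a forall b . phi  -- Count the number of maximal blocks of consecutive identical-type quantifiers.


Quantifier-type sequence: A E E A E A A A A A  (A=forall, E=exists)
Group into maximal same-type runs:
  Ax1 | Ex2 | Ax1 | Ex1 | Ax5
Number of blocks = 5

5


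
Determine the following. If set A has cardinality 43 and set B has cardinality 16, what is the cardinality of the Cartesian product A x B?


The Cartesian product A x B contains all ordered pairs (a, b).
|A x B| = |A| * |B| = 43 * 16 = 688

688


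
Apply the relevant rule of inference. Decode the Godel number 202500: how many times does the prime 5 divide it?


Factorize 202500 by dividing by 5 repeatedly.
Division steps: 5 divides 202500 exactly 4 time(s).
Exponent of 5 = 4

4


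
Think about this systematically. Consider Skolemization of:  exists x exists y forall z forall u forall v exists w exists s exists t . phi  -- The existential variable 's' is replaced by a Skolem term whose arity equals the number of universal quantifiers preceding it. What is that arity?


Quantifier prefix: exists x exists y forall z forall u forall v exists w exists s exists t
's' is existentially quantified at position 7.
Universal variables preceding it: z, u, v
Skolem function arity = 3

3


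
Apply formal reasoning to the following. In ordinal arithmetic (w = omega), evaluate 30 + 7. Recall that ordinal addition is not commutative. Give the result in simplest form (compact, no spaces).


Compute 30 + 7.
Ordinal + is associative but NOT commutative; for finite n>0, n + w = w but w + n stays w+n.
Both operands finite; ordinal + agrees with natural +: 30 + 7 = 37.
Result = 37

37


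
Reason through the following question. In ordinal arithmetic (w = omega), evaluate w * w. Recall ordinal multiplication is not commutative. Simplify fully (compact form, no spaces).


Compute w * w.
Ordinal * is associative and left-distributive over +, but NOT commutative; for finite n>1, n*w = w but w*n stays w*n.
w * w = w^2 by definition.
Result = w^2

w^2


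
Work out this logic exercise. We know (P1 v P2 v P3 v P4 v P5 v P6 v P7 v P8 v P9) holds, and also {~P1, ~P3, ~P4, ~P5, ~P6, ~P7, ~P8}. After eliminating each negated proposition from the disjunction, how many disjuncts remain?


Original disjuncts (9): P1, P2, P3, P4, P5, P6, P7, P8, P9
Negated (eliminate): ~P1, ~P3, ~P4, ~P5, ~P6, ~P7, ~P8
Remaining disjuncts: P2, P9
Count = 9 - 7 = 2

2


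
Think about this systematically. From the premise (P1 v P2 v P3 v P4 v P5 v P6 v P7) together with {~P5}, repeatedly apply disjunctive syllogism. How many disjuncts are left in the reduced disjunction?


Original disjuncts (7): P1, P2, P3, P4, P5, P6, P7
Negated (eliminate): ~P5
Remaining disjuncts: P1, P2, P3, P4, P6, P7
Count = 7 - 1 = 6

6


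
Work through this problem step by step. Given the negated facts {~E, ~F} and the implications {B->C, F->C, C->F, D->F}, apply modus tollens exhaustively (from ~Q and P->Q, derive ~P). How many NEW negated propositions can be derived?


Initial negated facts: {~E, ~F}
Apply modus tollens to closure:
  ~F and C->F  =>  ~C
  ~F and D->F  =>  ~D
  ~C and B->C  =>  ~B
Final negated: {~B, ~C, ~D, ~E, ~F}
New negations: {~B, ~C, ~D}
Count = 3

3


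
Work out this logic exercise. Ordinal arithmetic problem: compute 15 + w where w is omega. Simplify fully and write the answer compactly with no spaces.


Compute 15 + w.
Ordinal + is associative but NOT commutative; for finite n>0, n + w = w but w + n stays w+n.
Any finite left addend is absorbed by w on the right: 15 + w = w.
Result = w

w


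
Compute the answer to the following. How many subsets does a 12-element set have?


The power set of a set with n elements has 2^n elements.
|P(S)| = 2^12 = 4096

4096


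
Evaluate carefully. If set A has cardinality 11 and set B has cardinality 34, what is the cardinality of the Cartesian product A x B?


The Cartesian product A x B contains all ordered pairs (a, b).
|A x B| = |A| * |B| = 11 * 34 = 374

374


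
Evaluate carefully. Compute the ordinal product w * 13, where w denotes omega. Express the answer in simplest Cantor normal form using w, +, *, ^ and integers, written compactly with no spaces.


Compute w * 13.
Ordinal * is associative and left-distributive over +, but NOT commutative; for finite n>1, n*w = w but w*n stays w*n.
w * 13 means 13 copies of w concatenated: w*13.
Result = w*13

w*13


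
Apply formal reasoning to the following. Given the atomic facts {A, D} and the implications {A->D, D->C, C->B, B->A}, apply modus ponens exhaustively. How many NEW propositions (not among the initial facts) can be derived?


Initial facts: {A, D}
Apply modus ponens to closure:
  D and D->C  =>  C
  C and C->B  =>  B
Final known: {A, B, C, D}
New propositions: {B, C}
Count = 2

2


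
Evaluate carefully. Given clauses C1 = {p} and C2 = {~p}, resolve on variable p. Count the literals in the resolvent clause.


Remove p from C1 and ~p from C2.
C1 remainder: {}
C2 remainder: {}
Union (resolvent): {} (empty clause)
Resolvent has 0 literal(s).

0


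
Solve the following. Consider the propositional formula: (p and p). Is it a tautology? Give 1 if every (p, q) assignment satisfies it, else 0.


Check all 4 assignments:
p=0, q=0: 0
p=0, q=1: 0
p=1, q=0: 1
p=1, q=1: 1
Satisfying count = 2/4.
Tautology iff count = 4: no.

0


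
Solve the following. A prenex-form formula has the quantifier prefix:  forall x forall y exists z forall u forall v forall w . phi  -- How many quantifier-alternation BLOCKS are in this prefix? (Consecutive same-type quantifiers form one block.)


Quantifier-type sequence: A A E A A A  (A=forall, E=exists)
Group into maximal same-type runs:
  Ax2 | Ex1 | Ax3
Number of blocks = 3

3


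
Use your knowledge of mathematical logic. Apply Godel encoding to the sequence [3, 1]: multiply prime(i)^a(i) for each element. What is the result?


Encode each element as an exponent of the corresponding prime:
  2^3 = 8
  3^1 = 3
Product = 8 * 3 = 24

24


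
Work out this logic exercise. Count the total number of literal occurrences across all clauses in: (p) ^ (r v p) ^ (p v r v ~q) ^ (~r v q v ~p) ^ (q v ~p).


Counting literals in each clause:
Clause 1: 1 literal(s)
Clause 2: 2 literal(s)
Clause 3: 3 literal(s)
Clause 4: 3 literal(s)
Clause 5: 2 literal(s)
Total = 11

11


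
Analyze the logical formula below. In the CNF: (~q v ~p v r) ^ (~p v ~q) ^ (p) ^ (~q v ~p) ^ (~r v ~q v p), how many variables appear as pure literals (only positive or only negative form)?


Check each variable for pure literal status:
p: mixed (not pure)
q: pure negative
r: mixed (not pure)
Pure literal count = 1

1


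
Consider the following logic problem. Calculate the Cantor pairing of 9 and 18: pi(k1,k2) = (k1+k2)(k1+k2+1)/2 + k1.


k1 + k2 = 27
(k1+k2)(k1+k2+1)/2 = 27 * 28 / 2 = 378
pi = 378 + 9 = 387

387


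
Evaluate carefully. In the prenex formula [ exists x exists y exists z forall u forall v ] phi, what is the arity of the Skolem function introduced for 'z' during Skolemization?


Quantifier prefix: exists x exists y exists z forall u forall v
'z' is existentially quantified at position 3.
No universal quantifiers precede it.
Skolem function arity = 0 (a Skolem constant)

0


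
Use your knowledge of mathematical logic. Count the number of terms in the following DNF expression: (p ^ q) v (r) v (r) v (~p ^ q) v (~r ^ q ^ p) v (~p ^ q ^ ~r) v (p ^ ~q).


A DNF formula is a disjunction of terms (conjunctions).
Terms are separated by v.
Counting the disjuncts: 7 terms.

7


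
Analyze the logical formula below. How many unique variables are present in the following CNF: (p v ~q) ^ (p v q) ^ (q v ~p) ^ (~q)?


Identify each variable that appears in the formula.
Variables found: p, q
Count = 2

2


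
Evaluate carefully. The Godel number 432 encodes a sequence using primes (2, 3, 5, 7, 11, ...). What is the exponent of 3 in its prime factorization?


Factorize 432 by dividing by 3 repeatedly.
Division steps: 3 divides 432 exactly 3 time(s).
Exponent of 3 = 3

3


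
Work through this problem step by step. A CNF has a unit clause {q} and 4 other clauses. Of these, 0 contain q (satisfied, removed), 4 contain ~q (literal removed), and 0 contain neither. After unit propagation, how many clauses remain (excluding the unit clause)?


Satisfied (removed): 0
Shortened (remain): 4
Unchanged (remain): 0
Remaining = 4 + 0 = 4

4


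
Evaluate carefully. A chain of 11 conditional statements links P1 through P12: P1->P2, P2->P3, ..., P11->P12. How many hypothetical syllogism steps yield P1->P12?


With 11 implications in a chain connecting 12 propositions:
P1->P2, P2->P3, ..., P11->P12
Steps needed = (number of implications) - 1 = 11 - 1 = 10

10


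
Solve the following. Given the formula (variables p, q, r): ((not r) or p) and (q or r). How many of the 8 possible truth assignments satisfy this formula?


Evaluate all 8 assignments for p, q, r:
p=0, q=0, r=0: 0
p=0, q=0, r=1: 0
p=0, q=1, r=0: 1
p=0, q=1, r=1: 0
p=1, q=0, r=0: 0
p=1, q=0, r=1: 1
p=1, q=1, r=0: 1
p=1, q=1, r=1: 1
Satisfying count = 4

4


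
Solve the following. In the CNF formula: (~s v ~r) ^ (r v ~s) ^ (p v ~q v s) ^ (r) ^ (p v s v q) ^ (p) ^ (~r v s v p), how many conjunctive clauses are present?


A CNF formula is a conjunction of clauses.
Clauses are separated by ^.
Counting the conjuncts: 7 clauses.

7
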